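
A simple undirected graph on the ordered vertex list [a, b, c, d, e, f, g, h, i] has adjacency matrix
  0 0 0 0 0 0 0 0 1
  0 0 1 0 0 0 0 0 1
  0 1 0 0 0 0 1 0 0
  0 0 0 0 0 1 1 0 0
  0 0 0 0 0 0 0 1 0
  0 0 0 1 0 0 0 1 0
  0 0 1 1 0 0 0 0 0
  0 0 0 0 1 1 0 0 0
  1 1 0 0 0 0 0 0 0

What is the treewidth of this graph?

A width-1 tree decomposition is:
Bags: B1 = {a, i}  B2 = {b, i}  B3 = {b, c}  B4 = {c, g}  B5 = {d, g}  B6 = {d, f}  B7 = {f, h}  B8 = {e, h}
Tree: B1–B2, B2–B3, B3–B4, B4–B5, B5–B6, B6–B7, B7–B8
The largest bag has 2 vertices, giving width 1; this decomposition certifies tw(G) ≤ 1. G has an edge, so its treewidth is at least 1. Therefore the treewidth is 1.

1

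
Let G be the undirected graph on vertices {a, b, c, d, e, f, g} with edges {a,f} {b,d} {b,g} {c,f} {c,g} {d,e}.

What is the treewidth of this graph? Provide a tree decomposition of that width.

Treewidth 1.
One optimal decomposition is:
Bags: B1 = {d, e}  B2 = {b, d}  B3 = {b, g}  B4 = {c, g}  B5 = {c, f}  B6 = {a, f}
Tree: B1–B2, B2–B3, B3–B4, B4–B5, B5–B6

The largest bag has 2 vertices, giving width 1; this decomposition certifies tw(G) ≤ 1. Any graph with an edge has treewidth ≥ 1, and G has the edge e–d. Combining the bounds, tw(G) = 1.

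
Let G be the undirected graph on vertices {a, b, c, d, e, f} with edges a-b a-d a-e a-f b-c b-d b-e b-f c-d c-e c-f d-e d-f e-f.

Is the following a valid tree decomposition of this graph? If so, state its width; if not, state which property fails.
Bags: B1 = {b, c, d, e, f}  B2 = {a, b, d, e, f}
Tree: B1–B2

Checking the three conditions: (i) the bags cover all of {a, b, c, d, e, f}; (ii) for each edge, some bag contains both endpoints; (iii) the bags containing any fixed vertex form a subtree. All hold, so the decomposition is valid with width 5 − 1 = 4.

Yes; width 4.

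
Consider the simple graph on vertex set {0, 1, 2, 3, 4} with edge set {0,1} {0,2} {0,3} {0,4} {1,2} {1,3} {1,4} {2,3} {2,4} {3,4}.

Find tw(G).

4

A width-4 tree decomposition is:
Bags: B1 = {0, 1, 2, 3, 4}
Tree: (single bag)
A single bag containing all 5 vertices is trivially a valid decomposition of width 4. Conversely, {0, 1, 2, 3, 4} is a clique of size 5, and the vertices of any clique must share a bag in every tree decomposition; so some bag has ≥ 5 vertices and tw(G) ≥ 4. Combining the bounds, tw(G) = 4.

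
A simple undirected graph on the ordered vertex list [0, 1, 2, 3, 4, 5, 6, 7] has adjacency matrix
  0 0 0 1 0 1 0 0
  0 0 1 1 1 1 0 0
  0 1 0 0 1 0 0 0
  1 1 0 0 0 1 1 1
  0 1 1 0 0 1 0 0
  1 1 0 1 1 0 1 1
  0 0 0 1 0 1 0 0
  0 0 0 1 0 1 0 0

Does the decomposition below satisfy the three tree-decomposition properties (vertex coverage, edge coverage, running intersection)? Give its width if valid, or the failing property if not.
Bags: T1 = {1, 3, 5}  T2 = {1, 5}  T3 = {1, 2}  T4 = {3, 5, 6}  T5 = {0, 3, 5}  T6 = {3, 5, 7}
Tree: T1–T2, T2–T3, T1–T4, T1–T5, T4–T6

A tree decomposition must satisfy three properties: every vertex lies in some bag; for every edge, both endpoints lie together in some bag; and for every vertex, the bags containing it form a connected subtree. Here vertex 4 appears in no bag, so the decomposition is invalid.

No — vertex 4 appears in no bag.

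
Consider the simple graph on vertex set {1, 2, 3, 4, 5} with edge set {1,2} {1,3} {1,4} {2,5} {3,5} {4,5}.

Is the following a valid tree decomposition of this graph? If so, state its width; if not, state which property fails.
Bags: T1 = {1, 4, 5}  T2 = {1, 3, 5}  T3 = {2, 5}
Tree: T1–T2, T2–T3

No — edge (1,2) lies in no bag.

A tree decomposition must satisfy three properties: every vertex lies in some bag; for every edge, both endpoints lie together in some bag; and for every vertex, the bags containing it form a connected subtree. Here edge (1,2) lies in no bag, so the decomposition is invalid.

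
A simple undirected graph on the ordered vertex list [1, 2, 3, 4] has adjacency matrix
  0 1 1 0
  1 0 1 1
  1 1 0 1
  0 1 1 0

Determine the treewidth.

2

A width-2 tree decomposition is:
Bags: B1 = {2, 3, 4}  B2 = {1, 2, 3}
Tree: B1–B2
Each bag holds 3 vertices, so the decomposition has width 2, which upper-bounds the treewidth. On the other hand G contains the 3-clique {1, 2, 3}. A clique must lie in a single bag of any decomposition, so no decomposition can have width below 2. Hence tw(G) = 2 exactly.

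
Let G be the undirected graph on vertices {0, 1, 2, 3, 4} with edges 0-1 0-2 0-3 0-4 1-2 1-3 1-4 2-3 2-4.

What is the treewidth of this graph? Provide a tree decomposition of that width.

The largest bag has 4 vertices, giving width 3; this decomposition certifies tw(G) ≤ 3. For the lower bound, the 4 vertices {0, 1, 2, 3} are pairwise adjacent, and any tree decomposition puts a clique entirely inside one bag — forcing width ≥ 3. Combining the bounds, tw(G) = 3.

Treewidth 3.
One such decomposition:
Bags: B1 = {0, 1, 2, 4}  B2 = {0, 1, 2, 3}
Tree: B1–B2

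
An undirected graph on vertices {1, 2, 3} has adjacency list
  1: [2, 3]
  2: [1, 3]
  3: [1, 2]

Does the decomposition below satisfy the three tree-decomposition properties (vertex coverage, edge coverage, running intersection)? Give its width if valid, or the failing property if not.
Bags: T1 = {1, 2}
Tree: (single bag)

No — vertex 3 appears in no bag.

A tree decomposition must satisfy three properties: every vertex lies in some bag; for every edge, both endpoints lie together in some bag; and for every vertex, the bags containing it form a connected subtree. Here vertex 3 appears in no bag, so the decomposition is invalid.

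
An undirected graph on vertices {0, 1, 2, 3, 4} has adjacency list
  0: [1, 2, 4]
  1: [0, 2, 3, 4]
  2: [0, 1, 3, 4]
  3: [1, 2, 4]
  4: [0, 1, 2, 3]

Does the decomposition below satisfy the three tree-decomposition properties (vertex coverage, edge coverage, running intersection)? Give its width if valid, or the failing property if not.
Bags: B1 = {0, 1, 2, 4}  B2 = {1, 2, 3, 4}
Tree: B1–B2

Yes; width 3.

Every vertex of G appears in some bag (union = {0, 1, 2, 3, 4}); every edge is covered by a bag; and for each vertex v the set of bags containing v is connected in the bag tree. The decomposition is therefore valid. The largest bag has 4 vertices, so the width is 3.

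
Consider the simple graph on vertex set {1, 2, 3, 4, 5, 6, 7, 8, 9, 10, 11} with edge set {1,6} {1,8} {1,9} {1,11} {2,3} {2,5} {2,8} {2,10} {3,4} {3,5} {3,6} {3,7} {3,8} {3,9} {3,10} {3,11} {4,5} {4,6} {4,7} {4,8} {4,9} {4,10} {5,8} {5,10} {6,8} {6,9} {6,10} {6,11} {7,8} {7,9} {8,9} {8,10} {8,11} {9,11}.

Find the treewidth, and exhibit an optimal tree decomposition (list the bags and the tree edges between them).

Each bag holds 5 vertices, so the decomposition has width 4, which upper-bounds the treewidth. For the lower bound, the 5 vertices {1, 6, 8, 9, 11} are pairwise adjacent, and any tree decomposition puts a clique entirely inside one bag — forcing width ≥ 4. Hence tw(G) = 4 exactly.

Treewidth 4.
Bags: B1 = {3, 4, 6, 8, 10}  B2 = {3, 4, 6, 8, 9}  B3 = {3, 6, 8, 9, 11}  B4 = {3, 4, 5, 8, 10}  B5 = {3, 4, 7, 8, 9}  B6 = {1, 6, 8, 9, 11}  B7 = {2, 3, 5, 8, 10}
Tree: B1–B2, B2–B3, B1–B4, B2–B5, B3–B6, B4–B7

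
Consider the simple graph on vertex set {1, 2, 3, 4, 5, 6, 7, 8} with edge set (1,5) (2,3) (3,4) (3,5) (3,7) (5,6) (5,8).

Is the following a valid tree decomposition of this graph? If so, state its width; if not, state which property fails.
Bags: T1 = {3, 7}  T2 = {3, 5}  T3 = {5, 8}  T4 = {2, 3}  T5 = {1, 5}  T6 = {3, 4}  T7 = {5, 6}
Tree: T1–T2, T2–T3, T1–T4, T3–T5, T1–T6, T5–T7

Yes; width 1.

Vertex coverage: the bags together contain {1, 2, 3, 4, 5, 6, 7, 8}, the full vertex set. Edge coverage: each edge of G has both endpoints in at least one bag. Running intersection: for every vertex, the bags containing it form a connected subtree. All three properties hold, so this is a valid tree decomposition of width max|bag| − 1 = 1, and hence tw(G) ≤ 1.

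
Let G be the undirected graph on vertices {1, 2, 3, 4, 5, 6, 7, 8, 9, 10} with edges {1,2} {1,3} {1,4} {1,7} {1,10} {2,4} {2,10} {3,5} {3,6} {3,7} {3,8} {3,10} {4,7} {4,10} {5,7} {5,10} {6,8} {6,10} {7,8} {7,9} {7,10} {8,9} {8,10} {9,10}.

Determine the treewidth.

A width-3 tree decomposition is:
Bags: B1 = {1, 3, 7, 10}  B2 = {1, 4, 7, 10}  B3 = {3, 7, 8, 10}  B4 = {3, 5, 7, 10}  B5 = {7, 8, 9, 10}  B6 = {1, 2, 4, 10}  B7 = {3, 6, 8, 10}
Tree: B1–B2, B1–B3, B3–B4, B3–B5, B2–B6, B3–B7
The largest bag has 4 vertices, giving width 3; this decomposition certifies tw(G) ≤ 3. Conversely, {1, 2, 4, 10} is a clique of size 4, and the vertices of any clique must share a bag in every tree decomposition; so some bag has ≥ 4 vertices and tw(G) ≥ 3. The upper and lower bounds meet at 3, so that is the treewidth.

3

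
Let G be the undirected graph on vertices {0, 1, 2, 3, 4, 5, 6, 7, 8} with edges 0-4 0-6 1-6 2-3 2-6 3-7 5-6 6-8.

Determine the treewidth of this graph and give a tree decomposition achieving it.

Treewidth 1.
One optimal decomposition is:
Bags: B1 = {1, 6}  B2 = {2, 6}  B3 = {0, 6}  B4 = {2, 3}  B5 = {0, 4}  B6 = {5, 6}  B7 = {3, 7}  B8 = {6, 8}
Tree: B1–B2, B1–B3, B2–B4, B3–B5, B3–B6, B4–B7, B1–B8

Each bag holds 2 vertices, so the decomposition has width 1, which upper-bounds the treewidth. Since G has at least one edge (e.g. 1–6), it is not an edgeless graph, so tw(G) ≥ 1. Hence tw(G) = 1 exactly.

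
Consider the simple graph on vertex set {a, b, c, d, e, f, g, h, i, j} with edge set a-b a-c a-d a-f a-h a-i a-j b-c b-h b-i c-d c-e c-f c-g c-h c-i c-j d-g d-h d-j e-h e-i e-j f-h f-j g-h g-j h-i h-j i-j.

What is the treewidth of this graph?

A width-4 tree decomposition is:
Bags: B1 = {c, d, g, h, j}  B2 = {a, c, d, h, j}  B3 = {a, c, h, i, j}  B4 = {a, c, f, h, j}  B5 = {c, e, h, i, j}  B6 = {a, b, c, h, i}
Tree: B1–B2, B2–B3, B2–B4, B3–B5, B3–B6
Each bag holds 5 vertices, so the decomposition has width 4, which upper-bounds the treewidth. On the other hand G contains the 5-clique {c, d, g, h, j}. A clique must lie in a single bag of any decomposition, so no decomposition can have width below 4. Combining the bounds, tw(G) = 4.

4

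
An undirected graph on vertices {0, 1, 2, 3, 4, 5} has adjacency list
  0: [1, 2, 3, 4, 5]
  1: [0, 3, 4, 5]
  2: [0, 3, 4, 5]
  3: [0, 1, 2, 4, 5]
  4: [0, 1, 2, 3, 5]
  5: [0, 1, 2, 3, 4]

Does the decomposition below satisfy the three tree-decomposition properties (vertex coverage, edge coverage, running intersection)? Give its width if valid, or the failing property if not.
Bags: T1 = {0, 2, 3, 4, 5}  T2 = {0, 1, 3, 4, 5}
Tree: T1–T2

Yes; width 4.

Vertex coverage: the bags together contain {0, 1, 2, 3, 4, 5}, the full vertex set. Edge coverage: each edge of G has both endpoints in at least one bag. Running intersection: for every vertex, the bags containing it form a connected subtree. All three properties hold, so this is a valid tree decomposition of width max|bag| − 1 = 4, and hence tw(G) ≤ 4.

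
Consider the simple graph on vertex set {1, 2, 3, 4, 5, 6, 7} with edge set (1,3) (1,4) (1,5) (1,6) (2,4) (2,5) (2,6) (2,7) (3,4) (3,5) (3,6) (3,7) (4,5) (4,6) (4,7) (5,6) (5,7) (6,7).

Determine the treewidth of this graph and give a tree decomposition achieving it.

The largest bag has 5 vertices, giving width 4; this decomposition certifies tw(G) ≤ 4. For the lower bound, the 5 vertices {2, 4, 5, 6, 7} are pairwise adjacent, and any tree decomposition puts a clique entirely inside one bag — forcing width ≥ 4. Combining the bounds, tw(G) = 4.

Treewidth 4.
One optimal decomposition is:
Bags: B1 = {3, 4, 5, 6, 7}  B2 = {2, 4, 5, 6, 7}  B3 = {1, 3, 4, 5, 6}
Tree: B1–B2, B1–B3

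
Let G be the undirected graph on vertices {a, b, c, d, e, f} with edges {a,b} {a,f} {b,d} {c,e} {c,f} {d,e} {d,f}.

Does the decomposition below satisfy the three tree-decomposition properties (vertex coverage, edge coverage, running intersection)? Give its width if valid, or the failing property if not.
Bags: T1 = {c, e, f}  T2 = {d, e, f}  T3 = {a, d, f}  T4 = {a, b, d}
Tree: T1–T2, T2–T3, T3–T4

Vertex coverage: the bags together contain {a, b, c, d, e, f}, the full vertex set. Edge coverage: each edge of G has both endpoints in at least one bag. Running intersection: for every vertex, the bags containing it form a connected subtree. All three properties hold, so this is a valid tree decomposition of width max|bag| − 1 = 2, and hence tw(G) ≤ 2.

Yes; width 2.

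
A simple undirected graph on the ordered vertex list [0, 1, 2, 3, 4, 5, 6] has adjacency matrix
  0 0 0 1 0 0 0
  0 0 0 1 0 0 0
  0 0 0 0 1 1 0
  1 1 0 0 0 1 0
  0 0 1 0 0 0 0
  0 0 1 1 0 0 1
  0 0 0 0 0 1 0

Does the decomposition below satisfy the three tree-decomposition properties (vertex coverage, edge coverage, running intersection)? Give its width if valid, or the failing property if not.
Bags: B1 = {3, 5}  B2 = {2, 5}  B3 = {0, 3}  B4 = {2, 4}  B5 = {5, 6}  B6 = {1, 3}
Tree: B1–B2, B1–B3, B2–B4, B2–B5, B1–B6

Every vertex of G appears in some bag (union = {0, 1, 2, 3, 4, 5, 6}); every edge is covered by a bag; and for each vertex v the set of bags containing v is connected in the bag tree. The decomposition is therefore valid. The largest bag has 2 vertices, so the width is 1.

Yes; width 1.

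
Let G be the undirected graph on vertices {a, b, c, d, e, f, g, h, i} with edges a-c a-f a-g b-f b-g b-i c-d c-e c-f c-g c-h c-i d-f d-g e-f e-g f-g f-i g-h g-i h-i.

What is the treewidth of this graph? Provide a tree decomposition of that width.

Treewidth 3.
Bags: B1 = {c, d, f, g}  B2 = {c, f, g, i}  B3 = {a, c, f, g}  B4 = {c, g, h, i}  B5 = {c, e, f, g}  B6 = {b, f, g, i}
Tree: B1–B2, B1–B3, B2–B4, B1–B5, B2–B6

Each bag holds 4 vertices, so the decomposition has width 3, which upper-bounds the treewidth. For the lower bound, the 4 vertices {c, g, h, i} are pairwise adjacent, and any tree decomposition puts a clique entirely inside one bag — forcing width ≥ 3. The upper and lower bounds meet at 3, so that is the treewidth.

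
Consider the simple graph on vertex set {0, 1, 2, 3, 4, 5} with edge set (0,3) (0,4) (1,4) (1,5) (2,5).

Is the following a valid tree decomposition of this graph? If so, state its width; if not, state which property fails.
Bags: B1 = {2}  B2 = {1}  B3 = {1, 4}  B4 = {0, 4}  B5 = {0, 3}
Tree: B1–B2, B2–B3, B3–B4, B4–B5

A tree decomposition must satisfy three properties: every vertex lies in some bag; for every edge, both endpoints lie together in some bag; and for every vertex, the bags containing it form a connected subtree. Here vertex 5 appears in no bag, so the decomposition is invalid.

No — vertex 5 appears in no bag.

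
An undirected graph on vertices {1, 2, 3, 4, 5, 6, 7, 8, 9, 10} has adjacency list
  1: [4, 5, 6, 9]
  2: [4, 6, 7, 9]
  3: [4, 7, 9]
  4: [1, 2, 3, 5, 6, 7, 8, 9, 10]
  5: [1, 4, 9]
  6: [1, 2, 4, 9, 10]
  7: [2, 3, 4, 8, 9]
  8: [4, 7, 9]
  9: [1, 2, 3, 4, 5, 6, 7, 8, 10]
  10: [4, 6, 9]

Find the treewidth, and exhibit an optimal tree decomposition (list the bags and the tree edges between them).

Every bag has size at most 4, so the width is 4 − 1 = 3 and tw(G) ≤ 3. On the other hand G contains the 4-clique {3, 4, 7, 9}. A clique must lie in a single bag of any decomposition, so no decomposition can have width below 3. Hence tw(G) = 3 exactly.

Treewidth 3.
One such decomposition:
Bags: B1 = {2, 4, 7, 9}  B2 = {4, 7, 8, 9}  B3 = {3, 4, 7, 9}  B4 = {2, 4, 6, 9}  B5 = {1, 4, 6, 9}  B6 = {1, 4, 5, 9}  B7 = {4, 6, 9, 10}
Tree: B1–B2, B1–B3, B1–B4, B4–B5, B5–B6, B4–B7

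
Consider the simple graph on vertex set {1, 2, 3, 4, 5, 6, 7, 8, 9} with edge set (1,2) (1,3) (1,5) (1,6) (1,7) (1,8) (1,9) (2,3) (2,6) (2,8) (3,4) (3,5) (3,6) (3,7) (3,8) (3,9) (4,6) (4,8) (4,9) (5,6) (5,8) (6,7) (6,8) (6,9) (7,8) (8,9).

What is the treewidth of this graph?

4

A width-4 tree decomposition is:
Bags: B1 = {1, 3, 6, 8, 9}  B2 = {1, 3, 5, 6, 8}  B3 = {1, 2, 3, 6, 8}  B4 = {3, 4, 6, 8, 9}  B5 = {1, 3, 6, 7, 8}
Tree: B1–B2, B2–B3, B1–B4, B1–B5
Each bag holds 5 vertices, so the decomposition has width 4, which upper-bounds the treewidth. For the lower bound, the 5 vertices {1, 3, 6, 8, 9} are pairwise adjacent, and any tree decomposition puts a clique entirely inside one bag — forcing width ≥ 4. Therefore the treewidth is 4.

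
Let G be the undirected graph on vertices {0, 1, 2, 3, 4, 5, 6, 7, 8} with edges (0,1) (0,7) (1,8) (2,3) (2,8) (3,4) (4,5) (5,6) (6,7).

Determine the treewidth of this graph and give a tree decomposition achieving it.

Treewidth 2.
Bags: B1 = {4, 5, 6}  B2 = {4, 6, 7}  B3 = {0, 4, 7}  B4 = {0, 1, 4}  B5 = {1, 4, 8}  B6 = {2, 4, 8}  B7 = {2, 3, 4}
Tree: B1–B2, B2–B3, B3–B4, B4–B5, B5–B6, B6–B7

Every bag has size at most 3, so the width is 3 − 1 = 2 and tw(G) ≤ 2. The edges 4–5–6–7–0–1–8–2–3–4 form a cycle, so G is not a tree and its treewidth is at least 2. The upper and lower bounds meet at 2, so that is the treewidth.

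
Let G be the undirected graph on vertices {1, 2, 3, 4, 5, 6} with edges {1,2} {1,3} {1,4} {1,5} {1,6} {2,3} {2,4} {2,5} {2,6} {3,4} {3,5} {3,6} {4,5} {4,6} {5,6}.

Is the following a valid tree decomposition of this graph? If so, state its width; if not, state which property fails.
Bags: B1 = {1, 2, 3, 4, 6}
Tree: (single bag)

No — vertex 5 appears in no bag.

A tree decomposition must satisfy three properties: every vertex lies in some bag; for every edge, both endpoints lie together in some bag; and for every vertex, the bags containing it form a connected subtree. Here vertex 5 appears in no bag, so the decomposition is invalid.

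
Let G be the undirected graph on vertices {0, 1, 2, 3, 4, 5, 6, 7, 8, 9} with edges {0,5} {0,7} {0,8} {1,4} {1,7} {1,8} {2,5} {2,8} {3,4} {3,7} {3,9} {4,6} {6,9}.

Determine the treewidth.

A width-2 tree decomposition is:
Bags: B1 = {2, 5, 8}  B2 = {0, 5, 8}  B3 = {0, 1, 8}  B4 = {0, 1, 7}  B5 = {1, 4, 7}  B6 = {3, 4, 7}  B7 = {3, 4, 6}  B8 = {3, 6, 9}
Tree: B1–B2, B2–B3, B3–B4, B4–B5, B5–B6, B6–B7, B7–B8
Each bag holds 3 vertices, so the decomposition has width 2, which upper-bounds the treewidth. For the lower bound, G contains the cycle 2–5–0–8–2, so G is not a forest; only forests have treewidth ≤ 1, hence tw(G) ≥ 2. Hence tw(G) = 2 exactly.

2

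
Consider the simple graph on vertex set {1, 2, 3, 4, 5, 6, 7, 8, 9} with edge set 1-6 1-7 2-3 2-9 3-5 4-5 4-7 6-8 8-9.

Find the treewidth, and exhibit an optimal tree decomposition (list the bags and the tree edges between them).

Each bag holds 3 vertices, so the decomposition has width 2, which upper-bounds the treewidth. Since 9–8–6–1–7–4–5–3–2–9 is a cycle in G, G is not acyclic. Forests are exactly the graphs of treewidth ≤ 1, so tw(G) ≥ 2. Therefore the treewidth is 2.

Treewidth 2.
One optimal decomposition is:
Bags: B1 = {6, 8, 9}  B2 = {1, 6, 9}  B3 = {1, 7, 9}  B4 = {4, 7, 9}  B5 = {4, 5, 9}  B6 = {3, 5, 9}  B7 = {2, 3, 9}
Tree: B1–B2, B2–B3, B3–B4, B4–B5, B5–B6, B6–B7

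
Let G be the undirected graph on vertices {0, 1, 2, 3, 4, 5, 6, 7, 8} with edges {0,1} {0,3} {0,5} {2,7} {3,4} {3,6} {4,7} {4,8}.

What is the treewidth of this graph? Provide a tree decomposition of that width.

The largest bag has 2 vertices, giving width 1; this decomposition certifies tw(G) ≤ 1. Since G has at least one edge (e.g. 5–0), it is not an edgeless graph, so tw(G) ≥ 1. Therefore the treewidth is 1.

Treewidth 1.
Bags: B1 = {0, 5}  B2 = {0, 3}  B3 = {3, 6}  B4 = {3, 4}  B5 = {0, 1}  B6 = {4, 8}  B7 = {4, 7}  B8 = {2, 7}
Tree: B1–B2, B2–B3, B3–B4, B1–B5, B4–B6, B4–B7, B7–B8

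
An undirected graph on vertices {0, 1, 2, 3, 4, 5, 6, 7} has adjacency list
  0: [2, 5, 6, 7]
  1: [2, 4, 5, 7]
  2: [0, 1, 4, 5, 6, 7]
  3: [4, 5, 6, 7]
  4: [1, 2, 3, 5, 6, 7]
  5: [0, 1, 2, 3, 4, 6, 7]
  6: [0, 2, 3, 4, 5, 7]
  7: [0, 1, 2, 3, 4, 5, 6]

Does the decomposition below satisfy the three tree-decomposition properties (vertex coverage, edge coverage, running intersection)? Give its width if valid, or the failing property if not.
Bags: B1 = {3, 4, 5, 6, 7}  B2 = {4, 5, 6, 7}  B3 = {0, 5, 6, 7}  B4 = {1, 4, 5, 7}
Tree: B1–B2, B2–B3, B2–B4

No — vertex 2 appears in no bag.

A tree decomposition must satisfy three properties: every vertex lies in some bag; for every edge, both endpoints lie together in some bag; and for every vertex, the bags containing it form a connected subtree. Here vertex 2 appears in no bag, so the decomposition is invalid.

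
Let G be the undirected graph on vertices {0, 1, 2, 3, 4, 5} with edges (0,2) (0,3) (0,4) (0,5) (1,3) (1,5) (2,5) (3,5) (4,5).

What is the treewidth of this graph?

2

A width-2 tree decomposition is:
Bags: B1 = {0, 3, 5}  B2 = {0, 4, 5}  B3 = {0, 2, 5}  B4 = {1, 3, 5}
Tree: B1–B2, B1–B3, B1–B4
Every bag has size at most 3, so the width is 3 − 1 = 2 and tw(G) ≤ 2. For the lower bound, the 3 vertices {0, 2, 5} are pairwise adjacent, and any tree decomposition puts a clique entirely inside one bag — forcing width ≥ 2. Combining the bounds, tw(G) = 2.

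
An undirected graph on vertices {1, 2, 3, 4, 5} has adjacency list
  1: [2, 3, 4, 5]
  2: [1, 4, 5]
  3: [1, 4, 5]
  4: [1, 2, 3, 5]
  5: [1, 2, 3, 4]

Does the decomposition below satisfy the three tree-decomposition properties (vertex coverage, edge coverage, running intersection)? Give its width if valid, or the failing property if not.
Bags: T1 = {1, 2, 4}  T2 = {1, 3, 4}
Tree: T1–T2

No — vertex 5 appears in no bag.

A tree decomposition must satisfy three properties: every vertex lies in some bag; for every edge, both endpoints lie together in some bag; and for every vertex, the bags containing it form a connected subtree. Here vertex 5 appears in no bag, so the decomposition is invalid.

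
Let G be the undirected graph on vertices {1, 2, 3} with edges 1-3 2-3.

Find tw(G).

A width-1 tree decomposition is:
Bags: B1 = {1, 3}  B2 = {2, 3}
Tree: B1–B2
Each bag holds 2 vertices, so the decomposition has width 1, which upper-bounds the treewidth. Since G has at least one edge (e.g. 1–3), it is not an edgeless graph, so tw(G) ≥ 1. Combining the bounds, tw(G) = 1.

1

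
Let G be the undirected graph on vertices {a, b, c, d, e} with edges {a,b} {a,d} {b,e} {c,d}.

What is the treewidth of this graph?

A width-1 tree decomposition is:
Bags: B1 = {b, e}  B2 = {a, b}  B3 = {a, d}  B4 = {c, d}
Tree: B1–B2, B2–B3, B3–B4
The largest bag has 2 vertices, giving width 1; this decomposition certifies tw(G) ≤ 1. Since G has at least one edge (e.g. e–b), it is not an edgeless graph, so tw(G) ≥ 1. Hence tw(G) = 1 exactly.

1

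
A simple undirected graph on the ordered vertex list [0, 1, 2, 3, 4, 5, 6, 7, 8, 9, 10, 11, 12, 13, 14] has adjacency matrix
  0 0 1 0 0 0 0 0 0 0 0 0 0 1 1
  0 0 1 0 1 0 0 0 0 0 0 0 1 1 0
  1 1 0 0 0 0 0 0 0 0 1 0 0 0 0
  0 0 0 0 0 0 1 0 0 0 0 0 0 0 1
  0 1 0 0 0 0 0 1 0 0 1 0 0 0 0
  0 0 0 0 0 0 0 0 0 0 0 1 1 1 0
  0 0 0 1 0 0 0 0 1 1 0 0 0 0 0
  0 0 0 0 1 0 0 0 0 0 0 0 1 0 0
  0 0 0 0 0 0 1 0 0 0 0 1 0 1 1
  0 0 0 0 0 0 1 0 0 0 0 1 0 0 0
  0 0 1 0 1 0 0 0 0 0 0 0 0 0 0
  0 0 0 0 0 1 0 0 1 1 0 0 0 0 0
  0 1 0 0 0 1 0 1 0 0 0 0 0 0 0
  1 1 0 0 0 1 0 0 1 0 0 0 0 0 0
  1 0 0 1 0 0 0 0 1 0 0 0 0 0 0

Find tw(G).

A width-3 tree decomposition is:
Bags: B1 = {3, 6, 9, 11}  B2 = {3, 6, 8, 11}  B3 = {3, 8, 11, 14}  B4 = {5, 8, 11, 14}  B5 = {5, 8, 13, 14}  B6 = {0, 5, 13, 14}  B7 = {0, 5, 12, 13}  B8 = {0, 1, 12, 13}  B9 = {0, 1, 2, 12}  B10 = {1, 2, 7, 12}  B11 = {1, 2, 4, 7}  B12 = {2, 4, 7, 10}
Tree: B1–B2, B2–B3, B3–B4, B4–B5, B5–B6, B6–B7, B7–B8, B8–B9, B9–B10, B10–B11, B11–B12
The largest bag has 4 vertices, giving width 3; this decomposition certifies tw(G) ≤ 3. For the lower bound: the 4 vertex sets {3,6,9}, {11}, {8}, {0,5,13,14} are disjoint, each induces a connected subgraph, and every pair is joined by at least one edge of G. Contracting each set to a single vertex therefore yields K_{4} as a minor, and since treewidth is minor-monotone, tw(G) ≥ tw(K_{4}) = 3. The upper and lower bounds meet at 3, so that is the treewidth.

3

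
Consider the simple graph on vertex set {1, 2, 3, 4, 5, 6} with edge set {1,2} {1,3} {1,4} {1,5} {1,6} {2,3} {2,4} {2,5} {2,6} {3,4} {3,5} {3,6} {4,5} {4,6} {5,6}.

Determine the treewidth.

5

A width-5 tree decomposition is:
Bags: B1 = {1, 2, 3, 4, 5, 6}
Tree: (single bag)
With just one bag of size 6, the width is 6 − 1 = 5, so tw(G) ≤ 5. On the other hand G contains the 6-clique {1, 2, 3, 4, 5, 6}. A clique must lie in a single bag of any decomposition, so no decomposition can have width below 5. Hence tw(G) = 5 exactly.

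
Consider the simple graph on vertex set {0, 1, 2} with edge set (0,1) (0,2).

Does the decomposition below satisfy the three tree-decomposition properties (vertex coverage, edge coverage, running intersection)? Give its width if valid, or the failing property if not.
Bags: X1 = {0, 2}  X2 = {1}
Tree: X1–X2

A tree decomposition must satisfy three properties: every vertex lies in some bag; for every edge, both endpoints lie together in some bag; and for every vertex, the bags containing it form a connected subtree. Here edge (0,1) lies in no bag, so the decomposition is invalid.

No — edge (0,1) lies in no bag.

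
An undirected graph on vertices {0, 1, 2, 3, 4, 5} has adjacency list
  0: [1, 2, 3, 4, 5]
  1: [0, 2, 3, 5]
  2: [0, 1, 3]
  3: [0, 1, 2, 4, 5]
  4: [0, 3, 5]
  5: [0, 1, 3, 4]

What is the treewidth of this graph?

3

A width-3 tree decomposition is:
Bags: B1 = {0, 1, 2, 3}  B2 = {0, 1, 3, 5}  B3 = {0, 3, 4, 5}
Tree: B1–B2, B2–B3
The largest bag has 4 vertices, giving width 3; this decomposition certifies tw(G) ≤ 3. For the lower bound, the 4 vertices {0, 1, 2, 3} are pairwise adjacent, and any tree decomposition puts a clique entirely inside one bag — forcing width ≥ 3. Combining the bounds, tw(G) = 3.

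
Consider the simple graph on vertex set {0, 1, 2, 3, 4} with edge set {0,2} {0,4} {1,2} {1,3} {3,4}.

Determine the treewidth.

A width-2 tree decomposition is:
Bags: B1 = {0, 2, 4}  B2 = {1, 2, 4}  B3 = {1, 3, 4}
Tree: B1–B2, B2–B3
The largest bag has 3 vertices, giving width 2; this decomposition certifies tw(G) ≤ 2. Since 4–0–2–1–3–4 is a cycle in G, G is not acyclic. Forests are exactly the graphs of treewidth ≤ 1, so tw(G) ≥ 2. Therefore the treewidth is 2.

2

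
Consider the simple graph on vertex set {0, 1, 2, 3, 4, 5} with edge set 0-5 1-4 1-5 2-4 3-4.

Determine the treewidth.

1

A width-1 tree decomposition is:
Bags: B1 = {1, 4}  B2 = {2, 4}  B3 = {1, 5}  B4 = {0, 5}  B5 = {3, 4}
Tree: B1–B2, B1–B3, B3–B4, B1–B5
Each bag holds 2 vertices, so the decomposition has width 1, which upper-bounds the treewidth. Since G has at least one edge (e.g. 4–1), it is not an edgeless graph, so tw(G) ≥ 1. The upper and lower bounds meet at 1, so that is the treewidth.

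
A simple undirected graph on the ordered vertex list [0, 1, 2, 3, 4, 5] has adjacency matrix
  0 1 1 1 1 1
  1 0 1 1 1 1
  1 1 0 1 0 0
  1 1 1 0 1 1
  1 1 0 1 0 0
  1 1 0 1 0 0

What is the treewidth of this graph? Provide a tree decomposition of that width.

Every bag has size at most 4, so the width is 4 − 1 = 3 and tw(G) ≤ 3. For the lower bound, the 4 vertices {0, 1, 2, 3} are pairwise adjacent, and any tree decomposition puts a clique entirely inside one bag — forcing width ≥ 3. Hence tw(G) = 3 exactly.

Treewidth 3.
Bags: B1 = {0, 1, 3, 5}  B2 = {0, 1, 2, 3}  B3 = {0, 1, 3, 4}
Tree: B1–B2, B2–B3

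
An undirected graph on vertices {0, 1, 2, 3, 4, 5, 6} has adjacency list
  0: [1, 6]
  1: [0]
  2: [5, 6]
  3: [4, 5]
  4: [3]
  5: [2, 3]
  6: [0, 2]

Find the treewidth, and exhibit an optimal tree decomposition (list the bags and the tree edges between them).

Treewidth 1.
Bags: B1 = {3, 4}  B2 = {3, 5}  B3 = {2, 5}  B4 = {2, 6}  B5 = {0, 6}  B6 = {0, 1}
Tree: B1–B2, B2–B3, B3–B4, B4–B5, B5–B6

Each bag holds 2 vertices, so the decomposition has width 1, which upper-bounds the treewidth. Since G has at least one edge (e.g. 4–3), it is not an edgeless graph, so tw(G) ≥ 1. The upper and lower bounds meet at 1, so that is the treewidth.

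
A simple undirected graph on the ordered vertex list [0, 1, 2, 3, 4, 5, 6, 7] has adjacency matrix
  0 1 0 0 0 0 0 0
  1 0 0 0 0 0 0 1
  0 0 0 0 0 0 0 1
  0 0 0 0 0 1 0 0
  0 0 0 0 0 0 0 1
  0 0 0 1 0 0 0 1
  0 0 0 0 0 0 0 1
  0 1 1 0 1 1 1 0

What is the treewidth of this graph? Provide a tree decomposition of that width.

Each bag holds 2 vertices, so the decomposition has width 1, which upper-bounds the treewidth. G has an edge, so its treewidth is at least 1. Combining the bounds, tw(G) = 1.

Treewidth 1.
One such decomposition:
Bags: B1 = {4, 7}  B2 = {5, 7}  B3 = {2, 7}  B4 = {6, 7}  B5 = {1, 7}  B6 = {0, 1}  B7 = {3, 5}
Tree: B1–B2, B1–B3, B2–B4, B1–B5, B5–B6, B2–B7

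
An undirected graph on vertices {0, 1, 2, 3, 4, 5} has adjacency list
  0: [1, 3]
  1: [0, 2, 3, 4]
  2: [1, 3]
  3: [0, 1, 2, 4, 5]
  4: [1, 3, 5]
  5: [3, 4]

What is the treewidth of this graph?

2

A width-2 tree decomposition is:
Bags: B1 = {1, 2, 3}  B2 = {1, 3, 4}  B3 = {3, 4, 5}  B4 = {0, 1, 3}
Tree: B1–B2, B2–B3, B1–B4
Each bag holds 3 vertices, so the decomposition has width 2, which upper-bounds the treewidth. For the lower bound, the 3 vertices {0, 1, 3} are pairwise adjacent, and any tree decomposition puts a clique entirely inside one bag — forcing width ≥ 2. Combining the bounds, tw(G) = 2.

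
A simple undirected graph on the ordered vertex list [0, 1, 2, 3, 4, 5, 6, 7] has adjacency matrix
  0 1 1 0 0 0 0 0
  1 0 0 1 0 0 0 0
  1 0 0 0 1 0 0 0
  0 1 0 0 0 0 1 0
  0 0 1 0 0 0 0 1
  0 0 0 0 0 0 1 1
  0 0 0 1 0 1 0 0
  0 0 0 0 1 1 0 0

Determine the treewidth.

A width-2 tree decomposition is:
Bags: B1 = {0, 1, 3}  B2 = {0, 2, 3}  B3 = {2, 3, 4}  B4 = {3, 4, 7}  B5 = {3, 5, 7}  B6 = {3, 5, 6}
Tree: B1–B2, B2–B3, B3–B4, B4–B5, B5–B6
Every bag has size at most 3, so the width is 3 − 1 = 2 and tw(G) ≤ 2. For the lower bound, G contains the cycle 3–1–0–2–4–7–5–6–3, so G is not a forest; only forests have treewidth ≤ 1, hence tw(G) ≥ 2. Hence tw(G) = 2 exactly.

2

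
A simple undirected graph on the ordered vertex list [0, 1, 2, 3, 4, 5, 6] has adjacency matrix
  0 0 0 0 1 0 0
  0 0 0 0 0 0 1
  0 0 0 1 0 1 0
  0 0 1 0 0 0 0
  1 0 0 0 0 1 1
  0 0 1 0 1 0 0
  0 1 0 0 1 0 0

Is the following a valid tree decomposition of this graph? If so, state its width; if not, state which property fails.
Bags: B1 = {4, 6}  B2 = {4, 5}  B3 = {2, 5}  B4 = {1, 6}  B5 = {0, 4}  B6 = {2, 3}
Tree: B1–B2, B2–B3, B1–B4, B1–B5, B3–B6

Yes; width 1.

Vertex coverage: the bags together contain {0, 1, 2, 3, 4, 5, 6}, the full vertex set. Edge coverage: each edge of G has both endpoints in at least one bag. Running intersection: for every vertex, the bags containing it form a connected subtree. All three properties hold, so this is a valid tree decomposition of width max|bag| − 1 = 1, and hence tw(G) ≤ 1.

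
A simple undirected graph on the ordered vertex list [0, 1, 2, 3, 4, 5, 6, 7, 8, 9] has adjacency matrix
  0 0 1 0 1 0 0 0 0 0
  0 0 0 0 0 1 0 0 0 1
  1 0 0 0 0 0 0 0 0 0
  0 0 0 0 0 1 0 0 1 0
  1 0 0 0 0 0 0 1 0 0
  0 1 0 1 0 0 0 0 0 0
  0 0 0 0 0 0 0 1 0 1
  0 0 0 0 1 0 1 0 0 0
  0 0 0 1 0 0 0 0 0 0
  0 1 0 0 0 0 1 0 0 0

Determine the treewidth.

A width-1 tree decomposition is:
Bags: B1 = {3, 8}  B2 = {3, 5}  B3 = {1, 5}  B4 = {1, 9}  B5 = {6, 9}  B6 = {6, 7}  B7 = {4, 7}  B8 = {0, 4}  B9 = {0, 2}
Tree: B1–B2, B2–B3, B3–B4, B4–B5, B5–B6, B6–B7, B7–B8, B8–B9
Every bag has size at most 2, so the width is 2 − 1 = 1 and tw(G) ≤ 1. G has an edge, so its treewidth is at least 1. Therefore the treewidth is 1.

1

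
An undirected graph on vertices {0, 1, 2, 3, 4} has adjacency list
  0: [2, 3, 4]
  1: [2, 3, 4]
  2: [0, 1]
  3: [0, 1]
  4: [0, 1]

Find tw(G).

2

A width-2 tree decomposition is:
Bags: B1 = {0, 1, 3}  B2 = {0, 1, 4}  B3 = {0, 1, 2}
Tree: B1–B2, B2–B3
The largest bag has 3 vertices, giving width 2; this decomposition certifies tw(G) ≤ 2. Since 3–1–4–0–3 is a cycle in G, G is not acyclic. Forests are exactly the graphs of treewidth ≤ 1, so tw(G) ≥ 2. Therefore the treewidth is 2.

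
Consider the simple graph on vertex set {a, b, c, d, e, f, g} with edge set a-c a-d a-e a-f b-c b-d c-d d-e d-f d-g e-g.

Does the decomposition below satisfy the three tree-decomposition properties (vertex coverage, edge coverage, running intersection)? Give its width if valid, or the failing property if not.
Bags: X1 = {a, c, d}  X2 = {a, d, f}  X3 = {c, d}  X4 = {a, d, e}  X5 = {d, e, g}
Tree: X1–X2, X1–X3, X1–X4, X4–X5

A tree decomposition must satisfy three properties: every vertex lies in some bag; for every edge, both endpoints lie together in some bag; and for every vertex, the bags containing it form a connected subtree. Here vertex b appears in no bag, so the decomposition is invalid.

No — vertex b appears in no bag.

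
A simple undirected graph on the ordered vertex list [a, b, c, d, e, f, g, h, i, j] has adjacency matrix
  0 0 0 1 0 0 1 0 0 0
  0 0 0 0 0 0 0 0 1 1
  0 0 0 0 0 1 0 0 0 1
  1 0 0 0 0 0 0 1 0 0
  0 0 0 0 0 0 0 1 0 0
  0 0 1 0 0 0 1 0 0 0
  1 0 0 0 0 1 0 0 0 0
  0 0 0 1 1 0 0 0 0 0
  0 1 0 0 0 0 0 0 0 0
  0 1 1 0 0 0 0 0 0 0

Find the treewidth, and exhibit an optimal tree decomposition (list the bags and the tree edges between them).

Treewidth 1.
One such decomposition:
Bags: B1 = {b, i}  B2 = {b, j}  B3 = {c, j}  B4 = {c, f}  B5 = {f, g}  B6 = {a, g}  B7 = {a, d}  B8 = {d, h}  B9 = {e, h}
Tree: B1–B2, B2–B3, B3–B4, B4–B5, B5–B6, B6–B7, B7–B8, B8–B9

Every bag has size at most 2, so the width is 2 − 1 = 1 and tw(G) ≤ 1. Any graph with an edge has treewidth ≥ 1, and G has the edge i–b. Hence tw(G) = 1 exactly.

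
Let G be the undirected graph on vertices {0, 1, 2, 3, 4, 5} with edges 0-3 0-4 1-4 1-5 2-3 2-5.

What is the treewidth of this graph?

A width-2 tree decomposition is:
Bags: B1 = {2, 3, 5}  B2 = {1, 3, 5}  B3 = {1, 3, 4}  B4 = {0, 3, 4}
Tree: B1–B2, B2–B3, B3–B4
Each bag holds 3 vertices, so the decomposition has width 2, which upper-bounds the treewidth. Since 3–2–5–1–4–0–3 is a cycle in G, G is not acyclic. Forests are exactly the graphs of treewidth ≤ 1, so tw(G) ≥ 2. The upper and lower bounds meet at 2, so that is the treewidth.

2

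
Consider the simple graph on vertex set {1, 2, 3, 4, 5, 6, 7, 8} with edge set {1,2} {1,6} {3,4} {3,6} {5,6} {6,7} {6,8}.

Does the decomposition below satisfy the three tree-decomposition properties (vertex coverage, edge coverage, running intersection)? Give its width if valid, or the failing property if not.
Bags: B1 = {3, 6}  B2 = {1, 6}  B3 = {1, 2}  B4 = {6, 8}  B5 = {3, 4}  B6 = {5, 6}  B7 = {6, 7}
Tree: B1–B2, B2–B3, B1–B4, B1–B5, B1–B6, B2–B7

Vertex coverage: the bags together contain {1, 2, 3, 4, 5, 6, 7, 8}, the full vertex set. Edge coverage: each edge of G has both endpoints in at least one bag. Running intersection: for every vertex, the bags containing it form a connected subtree. All three properties hold, so this is a valid tree decomposition of width max|bag| − 1 = 1, and hence tw(G) ≤ 1.

Yes; width 1.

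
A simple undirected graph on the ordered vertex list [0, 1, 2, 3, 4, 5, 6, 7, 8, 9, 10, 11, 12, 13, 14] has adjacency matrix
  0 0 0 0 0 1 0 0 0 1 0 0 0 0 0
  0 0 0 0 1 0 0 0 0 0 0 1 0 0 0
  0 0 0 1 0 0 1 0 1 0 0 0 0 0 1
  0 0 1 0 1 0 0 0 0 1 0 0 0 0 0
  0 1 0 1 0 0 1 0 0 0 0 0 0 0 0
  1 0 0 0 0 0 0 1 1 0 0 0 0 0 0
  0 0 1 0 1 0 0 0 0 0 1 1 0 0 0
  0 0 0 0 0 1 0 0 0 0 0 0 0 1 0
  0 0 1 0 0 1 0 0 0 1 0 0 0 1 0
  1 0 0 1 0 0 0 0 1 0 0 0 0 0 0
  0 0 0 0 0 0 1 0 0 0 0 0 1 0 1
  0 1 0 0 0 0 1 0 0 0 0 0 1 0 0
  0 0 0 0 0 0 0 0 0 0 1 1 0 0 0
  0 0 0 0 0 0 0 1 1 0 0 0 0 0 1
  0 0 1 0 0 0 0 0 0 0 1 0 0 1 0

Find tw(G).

A width-3 tree decomposition is:
Bags: B1 = {1, 10, 11, 12}  B2 = {1, 6, 10, 11}  B3 = {1, 4, 6, 10}  B4 = {4, 6, 10, 14}  B5 = {2, 4, 6, 14}  B6 = {2, 3, 4, 14}  B7 = {2, 3, 13, 14}  B8 = {2, 3, 8, 13}  B9 = {3, 8, 9, 13}  B10 = {7, 8, 9, 13}  B11 = {5, 7, 8, 9}  B12 = {0, 5, 7, 9}
Tree: B1–B2, B2–B3, B3–B4, B4–B5, B5–B6, B6–B7, B7–B8, B8–B9, B9–B10, B10–B11, B11–B12
Each bag holds 4 vertices, so the decomposition has width 3, which upper-bounds the treewidth. For the lower bound: the 4 vertex sets {1,11,12}, {10}, {6}, {2,3,4,14} are disjoint, each induces a connected subgraph, and every pair is joined by at least one edge of G. Contracting each set to a single vertex therefore yields K_{4} as a minor, and since treewidth is minor-monotone, tw(G) ≥ tw(K_{4}) = 3. Combining the bounds, tw(G) = 3.

3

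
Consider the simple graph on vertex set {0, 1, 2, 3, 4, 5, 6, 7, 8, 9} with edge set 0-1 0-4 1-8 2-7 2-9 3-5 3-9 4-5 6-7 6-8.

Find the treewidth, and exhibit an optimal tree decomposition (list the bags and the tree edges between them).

Treewidth 2.
Bags: B1 = {3, 5, 9}  B2 = {2, 5, 9}  B3 = {2, 5, 7}  B4 = {5, 6, 7}  B5 = {5, 6, 8}  B6 = {1, 5, 8}  B7 = {0, 1, 5}  B8 = {0, 4, 5}
Tree: B1–B2, B2–B3, B3–B4, B4–B5, B5–B6, B6–B7, B7–B8

Every bag has size at most 3, so the width is 3 − 1 = 2 and tw(G) ≤ 2. The edges 5–3–9–2–7–6–8–1–0–4–5 form a cycle, so G is not a tree and its treewidth is at least 2. Hence tw(G) = 2 exactly.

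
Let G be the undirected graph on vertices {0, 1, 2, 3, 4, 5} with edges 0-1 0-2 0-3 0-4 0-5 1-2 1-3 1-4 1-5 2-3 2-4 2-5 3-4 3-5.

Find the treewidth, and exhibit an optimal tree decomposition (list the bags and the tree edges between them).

Treewidth 4.
One such decomposition:
Bags: B1 = {0, 1, 2, 3, 5}  B2 = {0, 1, 2, 3, 4}
Tree: B1–B2

Every bag has size at most 5, so the width is 5 − 1 = 4 and tw(G) ≤ 4. Conversely, {0, 1, 2, 3, 4} is a clique of size 5, and the vertices of any clique must share a bag in every tree decomposition; so some bag has ≥ 5 vertices and tw(G) ≥ 4. Combining the bounds, tw(G) = 4.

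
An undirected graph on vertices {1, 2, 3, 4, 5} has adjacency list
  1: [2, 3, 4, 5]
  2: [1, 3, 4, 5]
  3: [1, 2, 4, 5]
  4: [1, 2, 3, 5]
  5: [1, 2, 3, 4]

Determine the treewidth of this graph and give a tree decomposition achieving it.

A single bag containing all 5 vertices is trivially a valid decomposition of width 4. For the lower bound, the 5 vertices {1, 2, 3, 4, 5} are pairwise adjacent, and any tree decomposition puts a clique entirely inside one bag — forcing width ≥ 4. Therefore the treewidth is 4.

Treewidth 4.
Bags: B1 = {1, 2, 3, 4, 5}
Tree: (single bag)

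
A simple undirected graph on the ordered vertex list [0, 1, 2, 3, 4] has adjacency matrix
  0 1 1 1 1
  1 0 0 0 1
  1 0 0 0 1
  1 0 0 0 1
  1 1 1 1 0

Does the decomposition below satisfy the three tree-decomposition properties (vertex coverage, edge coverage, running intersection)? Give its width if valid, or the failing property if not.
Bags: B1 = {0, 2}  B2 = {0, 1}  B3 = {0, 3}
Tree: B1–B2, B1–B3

No — vertex 4 appears in no bag.

A tree decomposition must satisfy three properties: every vertex lies in some bag; for every edge, both endpoints lie together in some bag; and for every vertex, the bags containing it form a connected subtree. Here vertex 4 appears in no bag, so the decomposition is invalid.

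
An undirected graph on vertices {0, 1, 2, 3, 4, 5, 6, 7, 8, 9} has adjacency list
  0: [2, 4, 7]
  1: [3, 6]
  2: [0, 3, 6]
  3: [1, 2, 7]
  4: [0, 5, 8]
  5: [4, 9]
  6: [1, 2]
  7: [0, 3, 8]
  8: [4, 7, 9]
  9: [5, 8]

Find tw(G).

A width-2 tree decomposition is:
Bags: B1 = {4, 5, 9}  B2 = {4, 8, 9}  B3 = {0, 4, 8}  B4 = {0, 7, 8}  B5 = {0, 2, 7}  B6 = {2, 3, 7}  B7 = {2, 3, 6}  B8 = {1, 3, 6}
Tree: B1–B2, B2–B3, B3–B4, B4–B5, B5–B6, B6–B7, B7–B8
Each bag holds 3 vertices, so the decomposition has width 2, which upper-bounds the treewidth. For the lower bound, G contains the cycle 5–9–8–4–5, so G is not a forest; only forests have treewidth ≤ 1, hence tw(G) ≥ 2. The upper and lower bounds meet at 2, so that is the treewidth.

2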